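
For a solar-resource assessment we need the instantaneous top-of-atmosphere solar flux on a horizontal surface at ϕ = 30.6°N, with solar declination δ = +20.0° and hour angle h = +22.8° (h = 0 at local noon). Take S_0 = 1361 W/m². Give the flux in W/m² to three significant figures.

1.25e+03 W/m²

cos θ_z = sin ϕ sin δ + cos ϕ cos δ cos h = 0.174102 + 0.745633 = 0.919735.
Flux = S_0 · cos θ_z = 1361 × 0.919735 = 1252 W/m².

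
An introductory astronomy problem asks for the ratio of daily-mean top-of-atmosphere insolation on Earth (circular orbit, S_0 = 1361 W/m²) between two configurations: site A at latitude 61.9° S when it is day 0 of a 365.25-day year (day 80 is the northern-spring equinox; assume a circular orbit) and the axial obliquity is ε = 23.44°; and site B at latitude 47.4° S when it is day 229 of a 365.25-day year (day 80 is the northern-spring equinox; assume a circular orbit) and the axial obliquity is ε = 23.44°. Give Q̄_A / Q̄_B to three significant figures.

Q̄_A / Q̄_B ≈ 2.61

— Configuration A (ϕ=-61.9°):
Solar longitude: L_s = 360° × (0 − 80)/365.25 = -78.850°, i.e. -78.850° + 360° = 281.150°.
sin δ = sin 23.44° × sin 281.150° = -0.39028, so δ = -22.972°.
cos h₀ = −tan(-61.9°) tan(-22.972°) = -0.7939, h₀ = 2.4880 rad.
Bracket: h₀ sin ϕ sin δ + cos ϕ cos δ sin h₀ = 2.4880×-0.88213×-0.39028 + 0.47101×0.92070×0.60806 = 0.856563 + 0.263691 = 1.120254.
Q̄ = (S_0/π) × [bracket] = (1361/π) × 1.120254 = 485.32 W/m².
— Configuration B (ϕ=-47.4°):
Solar longitude: L_s = 360° × (229 − 80)/365.25 = 146.858°.
sin δ = sin 23.44° × sin 146.858° = 0.21748, so δ = +12.561°.
cos h₀ = −tan(-47.4°) tan(+12.561°) = 0.2423, h₀ = 1.3261 rad.
Bracket: h₀ sin ϕ sin δ + cos ϕ cos δ sin h₀ = 1.3261×-0.73610×0.21748 + 0.67688×0.97607×0.97020 = -0.212291 + 0.640994 = 0.428703.
Q̄ = (S_0/π) × [bracket] = (1361/π) × 0.428703 = 185.72 W/m².
Ratio Q̄_A / Q̄_B = 485.32 / 185.72 = 2.613.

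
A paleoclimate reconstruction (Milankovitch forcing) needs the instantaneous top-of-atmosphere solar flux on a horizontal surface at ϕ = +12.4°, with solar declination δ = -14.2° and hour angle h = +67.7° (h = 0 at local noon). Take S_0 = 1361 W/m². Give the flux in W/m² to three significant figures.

cos θ_z = sin ϕ sin δ + cos ϕ cos δ cos h = -0.052676 + 0.359281 = 0.306605.
Flux = S_0 · cos θ_z = 1361 × 0.306605 = 417.3 W/m².

417 W/m²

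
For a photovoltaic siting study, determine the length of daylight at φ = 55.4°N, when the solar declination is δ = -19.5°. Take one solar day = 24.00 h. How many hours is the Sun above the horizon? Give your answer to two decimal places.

cos H₀ = −tan φ · tan δ = −tan(+55.4°) × tan(-19.500°) = 0.5133, so H₀ = 1.0317 rad = 59.11°.
Daylight = 2H₀/(2π) × 24.00 h = (1.0317/π) × 24.00 = 7.88 h.

7.88 h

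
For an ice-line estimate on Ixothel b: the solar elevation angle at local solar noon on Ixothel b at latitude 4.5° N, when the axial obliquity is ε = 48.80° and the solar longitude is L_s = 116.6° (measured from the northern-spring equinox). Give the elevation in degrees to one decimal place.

Solar declination: sin δ = sin ε · sin L_s = sin 48.80° × sin 116.6° = 0.67277, so δ = +42.282°.
At local noon the hour angle is zero, so the zenith angle equals |ϕ − δ| = |+4.5° − (+42.282°)| = 37.782°.
Elevation = 90° − 37.782° = 52.2°.

52.2°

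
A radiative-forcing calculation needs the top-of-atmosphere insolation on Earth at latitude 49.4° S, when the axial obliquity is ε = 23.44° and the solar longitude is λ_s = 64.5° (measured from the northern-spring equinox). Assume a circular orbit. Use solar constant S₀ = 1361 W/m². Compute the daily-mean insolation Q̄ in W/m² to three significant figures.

Solar declination: sin δ = sin ε · sin λ_s = sin 23.44° × sin 64.5° = 0.35904, so δ = +21.041°.
cos H₀ = −tan(-49.4°) tan(+21.041°) = 0.4488, H₀ = 1.1053 rad.
Bracket: H₀ sin φ sin δ + cos φ cos δ sin H₀ = 1.1053×-0.75927×0.35904 + 0.65077×0.93332×0.89362 = -0.301314 + 0.542764 = 0.241450.
Q̄ = (S₀/π) × [bracket] = (1361/π) × 0.241450 = 104.6 W/m².

Q̄ ≈ 105 W/m²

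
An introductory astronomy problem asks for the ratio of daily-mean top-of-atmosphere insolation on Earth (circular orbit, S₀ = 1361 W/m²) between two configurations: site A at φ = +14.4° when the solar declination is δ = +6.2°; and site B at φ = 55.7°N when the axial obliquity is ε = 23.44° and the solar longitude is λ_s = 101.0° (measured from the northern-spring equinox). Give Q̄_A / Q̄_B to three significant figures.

Q̄_A / Q̄_B ≈ 0.890

— Configuration A (φ=+14.4°):
cos H₀ = −tan(+14.4°) tan(+6.200°) = -0.0279, H₀ = 1.5987 rad.
Bracket: H₀ sin φ sin δ + cos φ cos δ sin H₀ = 1.5987×0.24869×0.10800 + 0.96858×0.99415×0.99961 = 0.042939 + 0.962538 = 1.005477.
Q̄ = (S₀/π) × [bracket] = (1361/π) × 1.005477 = 435.59 W/m².
— Configuration B (φ=+55.7°):
Solar declination: sin δ = sin ε · sin λ_s = sin 23.44° × sin 101.0° = 0.39048, so δ = +22.984°.
cos H₀ = −tan(+55.7°) tan(+22.984°) = -0.6218, H₀ = 2.2418 rad.
Bracket: H₀ sin φ sin δ + cos φ cos δ sin H₀ = 2.2418×0.82610×0.39048 + 0.56353×0.92061×0.78319 = 0.723150 + 0.406312 = 1.129462.
Q̄ = (S₀/π) × [bracket] = (1361/π) × 1.129462 = 489.31 W/m².
Ratio Q̄_A / Q̄_B = 435.59 / 489.31 = 0.8902.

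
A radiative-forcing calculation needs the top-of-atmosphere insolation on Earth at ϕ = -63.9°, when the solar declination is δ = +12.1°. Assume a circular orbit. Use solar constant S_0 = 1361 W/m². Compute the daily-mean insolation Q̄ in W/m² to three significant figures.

cos h₀ = −tan(-63.9°) tan(+12.100°) = 0.4376, h₀ = 1.1179 rad.
Bracket: h₀ sin ϕ sin δ + cos ϕ cos δ sin h₀ = 1.1179×-0.89803×0.20962 + 0.43994×0.97778×0.89917 = -0.210439 + 0.386791 = 0.176352.
Q̄ = (S_0/π) × [bracket] = (1361/π) × 0.176352 = 76.40 W/m².

Q̄ ≈ 76.4 W/m²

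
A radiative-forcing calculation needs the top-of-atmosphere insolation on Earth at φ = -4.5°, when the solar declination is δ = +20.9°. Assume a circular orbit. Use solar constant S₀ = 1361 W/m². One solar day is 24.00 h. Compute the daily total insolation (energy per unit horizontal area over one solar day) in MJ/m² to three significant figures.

33.2 MJ/m²

cos H₀ = −tan(-4.5°) tan(+20.900°) = 0.0301, H₀ = 1.5407 rad.
Bracket: H₀ sin φ sin δ + cos φ cos δ sin H₀ = 1.5407×-0.07846×0.35674 + 0.99692×0.93420×0.99955 = -0.043124 + 0.930904 = 0.887780.
Q̄ = (S₀/π) × [bracket] = (1361/π) × 0.887780 = 384.60 W/m².
Daily total = Q̄ × 24.00 h × 3600 s/h = 384.60 × 24.00 × 3600 / 10⁶ = 33.23 MJ/m².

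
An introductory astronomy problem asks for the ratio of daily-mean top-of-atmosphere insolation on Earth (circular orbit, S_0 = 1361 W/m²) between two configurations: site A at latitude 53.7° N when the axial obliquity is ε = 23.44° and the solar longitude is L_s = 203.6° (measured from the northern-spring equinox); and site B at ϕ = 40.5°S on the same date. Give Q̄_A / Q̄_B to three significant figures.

— Configuration A (ϕ=+53.7°):
Solar declination: sin δ = sin ε · sin L_s = sin 23.44° × sin 203.6° = -0.15925, so δ = -9.164°.
cos h₀ = −tan(+53.7°) tan(-9.164°) = 0.2196, h₀ = 1.3494 rad.
Bracket: h₀ sin ϕ sin δ + cos ϕ cos δ sin h₀ = 1.3494×0.80593×-0.15925 + 0.59201×0.98724×0.97559 = -0.173188 + 0.570189 = 0.397001.
Q̄ = (S_0/π) × [bracket] = (1361/π) × 0.397001 = 171.99 W/m².
— Configuration B (ϕ=-40.5°):
cos h₀ = −tan(-40.5°) tan(-9.164°) = -0.1378, h₀ = 1.7090 rad.
Bracket: h₀ sin ϕ sin δ + cos ϕ cos δ sin h₀ = 1.7090×-0.64945×-0.15925 + 0.76041×0.98724×0.99046 = 0.176753 + 0.743545 = 0.920298.
Q̄ = (S_0/π) × [bracket] = (1361/π) × 0.920298 = 398.69 W/m².
Ratio Q̄_A / Q̄_B = 171.99 / 398.69 = 0.4314.

Q̄_A / Q̄_B ≈ 0.431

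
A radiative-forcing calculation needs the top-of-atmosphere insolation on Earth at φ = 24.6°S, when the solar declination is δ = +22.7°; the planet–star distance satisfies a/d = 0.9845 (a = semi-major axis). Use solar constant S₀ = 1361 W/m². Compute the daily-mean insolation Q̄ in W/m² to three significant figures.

cos H₀ = −tan(-24.6°) tan(+22.700°) = 0.1915, H₀ = 1.3781 rad.
Bracket: H₀ sin φ sin δ + cos φ cos δ sin H₀ = 1.3781×-0.41628×0.38591 + 0.90924×0.92254×0.98149 = -0.221387 + 0.823284 = 0.601897.
Inverse-square distance factor (a/d)² = 0.9845² = 0.969240.
Q̄ = (S₀/π) × 0.969240 × [bracket] = (1361/π) × 0.969240 × 0.601897 = 252.7 W/m².

Q̄ ≈ 253 W/m²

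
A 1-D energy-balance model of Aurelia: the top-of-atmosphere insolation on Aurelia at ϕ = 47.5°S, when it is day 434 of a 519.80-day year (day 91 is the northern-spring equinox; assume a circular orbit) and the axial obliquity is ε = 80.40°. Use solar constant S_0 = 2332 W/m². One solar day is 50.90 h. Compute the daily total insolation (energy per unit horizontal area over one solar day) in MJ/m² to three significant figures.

262 MJ/m²

Solar longitude: L_s = 360° × (434 − 91)/519.80 = 237.553°.
sin δ = sin 80.40° × sin 237.553° = -0.83207, so δ = -56.312°.
cos h₀ = −tan(-47.5°) tan(-56.312°) = -1.6371 ≤ −1 ⇒ polar day, h₀ = π.
Bracket: h₀ sin ϕ sin δ + cos ϕ cos δ sin h₀ = 3.1416×-0.73728×-0.83207 + 0.67559×0.55467×0.00000 = 1.927273 + 0.000000 = 1.927273.
Q̄ = (S_0/π) × [bracket] = (2332/π) × 1.927273 = 1430.6 W/m².
Daily total = Q̄ × 50.90 h × 3600 s/h = 1430.6 × 50.90 × 3600 / 10⁶ = 262.1 MJ/m².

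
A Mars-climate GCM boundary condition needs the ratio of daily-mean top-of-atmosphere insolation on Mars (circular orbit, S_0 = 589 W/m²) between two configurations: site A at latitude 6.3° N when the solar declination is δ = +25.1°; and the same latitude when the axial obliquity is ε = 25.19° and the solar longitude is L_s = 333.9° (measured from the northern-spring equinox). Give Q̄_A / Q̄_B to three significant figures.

Q̄_A / Q̄_B ≈ 1.03

— Configuration A (ϕ=+6.3°):
cos h₀ = −tan(+6.3°) tan(+25.100°) = -0.0517, h₀ = 1.6225 rad.
Bracket: h₀ sin ϕ sin δ + cos ϕ cos δ sin h₀ = 1.6225×0.10973×0.42420 + 0.99396×0.90557×0.99866 = 0.075523 + 0.898894 = 0.974417.
Q̄ = (S_0/π) × [bracket] = (589/π) × 0.974417 = 182.69 W/m².
— Configuration B (ϕ=+6.3°):
Solar declination: sin δ = sin ε · sin L_s = sin 25.19° × sin 333.9° = -0.18725, so δ = -10.792°.
cos h₀ = −tan(+6.3°) tan(-10.792°) = 0.0210, h₀ = 1.5498 rad.
Bracket: h₀ sin ϕ sin δ + cos ϕ cos δ sin h₀ = 1.5498×0.10973×-0.18725 + 0.99396×0.98231×0.99978 = -0.031844 + 0.976162 = 0.944318.
Q̄ = (S_0/π) × [bracket] = (589/π) × 0.944318 = 177.05 W/m².
Ratio Q̄_A / Q̄_B = 182.69 / 177.05 = 1.032.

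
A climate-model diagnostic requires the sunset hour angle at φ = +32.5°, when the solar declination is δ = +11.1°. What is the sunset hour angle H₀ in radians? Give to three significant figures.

H₀ = 1.70 rad

cos H₀ = −tan φ · tan δ = −tan(+32.5°) × tan(+11.100°) = -0.1250, so H₀ = 1.6961 rad = 97.18°.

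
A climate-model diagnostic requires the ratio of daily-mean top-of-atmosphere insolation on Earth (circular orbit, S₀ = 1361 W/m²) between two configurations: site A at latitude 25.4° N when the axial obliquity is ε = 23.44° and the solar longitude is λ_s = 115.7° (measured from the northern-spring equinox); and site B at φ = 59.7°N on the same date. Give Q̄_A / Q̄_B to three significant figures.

— Configuration A (φ=+25.4°):
Solar declination: sin δ = sin ε · sin λ_s = sin 23.44° × sin 115.7° = 0.35844, so δ = +21.004°.
cos H₀ = −tan(+25.4°) tan(+21.004°) = -0.1823, H₀ = 1.7541 rad.
Bracket: H₀ sin φ sin δ + cos φ cos δ sin H₀ = 1.7541×0.42894×0.35844 + 0.90334×0.93355×0.98324 = 0.269692 + 0.829179 = 1.098871.
Q̄ = (S₀/π) × [bracket] = (1361/π) × 1.098871 = 476.05 W/m².
— Configuration B (φ=+59.7°):
cos H₀ = −tan(+59.7°) tan(+21.004°) = -0.6571, H₀ = 2.2877 rad.
Bracket: H₀ sin φ sin δ + cos φ cos δ sin H₀ = 2.2877×0.86340×0.35844 + 0.50453×0.93355×0.75385 = 0.707991 + 0.355066 = 1.063057.
Q̄ = (S₀/π) × [bracket] = (1361/π) × 1.063057 = 460.54 W/m².
Ratio Q̄_A / Q̄_B = 476.05 / 460.54 = 1.034.

Q̄_A / Q̄_B ≈ 1.03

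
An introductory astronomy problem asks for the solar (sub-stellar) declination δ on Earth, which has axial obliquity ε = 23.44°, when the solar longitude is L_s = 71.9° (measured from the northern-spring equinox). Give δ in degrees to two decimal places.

sin δ = sin ε · sin L_s = sin 23.44° × sin 71.9° = 0.378104.
δ = arcsin(0.378104) = +22.22°.

δ = +22.22°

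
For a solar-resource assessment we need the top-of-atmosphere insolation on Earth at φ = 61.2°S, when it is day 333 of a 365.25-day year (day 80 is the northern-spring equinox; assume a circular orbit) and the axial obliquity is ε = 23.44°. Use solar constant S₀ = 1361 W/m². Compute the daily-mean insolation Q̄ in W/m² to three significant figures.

Solar longitude: λ_s = 360° × (333 − 80)/365.25 = 249.363°.
sin δ = sin 23.44° × sin 249.363° = -0.37226, so δ = -21.855°.
cos H₀ = −tan(-61.2°) tan(-21.855°) = -0.7296, H₀ = 2.3885 rad.
Bracket: H₀ sin φ sin δ + cos φ cos δ sin H₀ = 2.3885×-0.87631×-0.37226 + 0.48175×0.92813×0.68389 = 0.779165 + 0.305785 = 1.084950.
Q̄ = (S₀/π) × [bracket] = (1361/π) × 1.084950 = 470.0 W/m².

Q̄ ≈ 470 W/m²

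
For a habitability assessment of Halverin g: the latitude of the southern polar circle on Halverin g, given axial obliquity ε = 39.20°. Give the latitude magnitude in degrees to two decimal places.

50.80°

The polar circle is the lowest latitude that experiences at least one full rotation of continuous darkness at the northern-summer solstice; it lies at |φ| = 90° − ε = 90° − 39.20° = 50.80°.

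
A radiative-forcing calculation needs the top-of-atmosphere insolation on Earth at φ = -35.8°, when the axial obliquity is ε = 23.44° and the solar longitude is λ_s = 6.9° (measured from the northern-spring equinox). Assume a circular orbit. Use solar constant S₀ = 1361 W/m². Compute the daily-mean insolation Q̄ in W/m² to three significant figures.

Solar declination: sin δ = sin ε · sin λ_s = sin 23.44° × sin 6.9° = 0.04779, so δ = +2.739°.
cos H₀ = −tan(-35.8°) tan(+2.739°) = 0.0345, H₀ = 1.5363 rad.
Bracket: H₀ sin φ sin δ + cos φ cos δ sin H₀ = 1.5363×-0.58496×0.04779 + 0.81106×0.99886×0.99940 = -0.042948 + 0.809649 = 0.766701.
Q̄ = (S₀/π) × [bracket] = (1361/π) × 0.766701 = 332.2 W/m².

Q̄ ≈ 332 W/m²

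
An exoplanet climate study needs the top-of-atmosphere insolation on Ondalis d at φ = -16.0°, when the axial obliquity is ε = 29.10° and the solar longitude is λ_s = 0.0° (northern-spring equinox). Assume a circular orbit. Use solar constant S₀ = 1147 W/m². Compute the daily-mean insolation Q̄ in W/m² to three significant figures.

Q̄ ≈ 351 W/m²

Solar declination: sin δ = sin ε · sin λ_s = sin 29.10° × sin 0.0° = 0.00000, so δ = +0.000°.
cos H₀ = −tan(-16.0°) tan(+0.000°) = 0.0000, H₀ = 1.5708 rad.
Bracket: H₀ sin φ sin δ + cos φ cos δ sin H₀ = 1.5708×-0.27564×0.00000 + 0.96126×1.00000×1.00000 = -0.000000 + 0.961260 = 0.961260.
Q̄ = (S₀/π) × [bracket] = (1147/π) × 0.961260 = 351.0 W/m².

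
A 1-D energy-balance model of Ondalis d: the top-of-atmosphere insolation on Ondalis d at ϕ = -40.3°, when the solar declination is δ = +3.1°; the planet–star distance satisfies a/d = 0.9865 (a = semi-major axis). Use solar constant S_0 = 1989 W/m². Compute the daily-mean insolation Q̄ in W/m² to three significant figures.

Q̄ ≈ 436 W/m²

cos h₀ = −tan(-40.3°) tan(+3.100°) = 0.0459, h₀ = 1.5249 rad.
Bracket: h₀ sin ϕ sin δ + cos ϕ cos δ sin h₀ = 1.5249×-0.64679×0.05408 + 0.76267×0.99854×0.99894 = -0.053339 + 0.760749 = 0.707410.
Inverse-square distance factor (a/d)² = 0.9865² = 0.973182.
Q̄ = (S_0/π) × 0.973182 × [bracket] = (1989/π) × 0.973182 × 0.707410 = 435.9 W/m².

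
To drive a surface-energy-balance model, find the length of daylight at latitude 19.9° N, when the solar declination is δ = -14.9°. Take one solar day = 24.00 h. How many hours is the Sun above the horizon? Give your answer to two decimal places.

11.26 h

cos H₀ = −tan φ · tan δ = −tan(+19.9°) × tan(-14.900°) = 0.0963, so H₀ = 1.4743 rad = 84.47°.
Daylight = 2H₀/(2π) × 24.00 h = (1.4743/π) × 24.00 = 11.26 h.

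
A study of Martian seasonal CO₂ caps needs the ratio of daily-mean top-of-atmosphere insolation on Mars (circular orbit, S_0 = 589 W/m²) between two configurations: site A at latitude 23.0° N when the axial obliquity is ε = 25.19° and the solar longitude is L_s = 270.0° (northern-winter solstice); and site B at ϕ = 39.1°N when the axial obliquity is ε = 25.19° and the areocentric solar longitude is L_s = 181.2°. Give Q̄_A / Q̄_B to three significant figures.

— Configuration A (ϕ=+23.0°):
Solar declination: sin δ = sin ε · sin L_s = sin 25.19° × sin 270.0° = -0.42562, so δ = -25.190°.
cos h₀ = −tan(+23.0°) tan(-25.190°) = 0.1997, h₀ = 1.3698 rad.
Bracket: h₀ sin ϕ sin δ + cos ϕ cos δ sin h₀ = 1.3698×0.39073×-0.42562 + 0.92050×0.90490×0.97987 = -0.227801 + 0.816193 = 0.588392.
Q̄ = (S_0/π) × [bracket] = (589/π) × 0.588392 = 110.31 W/m².
— Configuration B (ϕ=+39.1°):
sin δ = sin 25.19° × sin 181.2° = -0.00891, so δ = -0.511°.
cos h₀ = −tan(+39.1°) tan(-0.511°) = 0.0072, h₀ = 1.5636 rad.
Bracket: h₀ sin ϕ sin δ + cos ϕ cos δ sin h₀ = 1.5636×0.63068×-0.00891 + 0.77605×0.99996×0.99997 = -0.008786 + 0.775996 = 0.767210.
Q̄ = (S_0/π) × [bracket] = (589/π) × 0.767210 = 143.84 W/m².
Ratio Q̄_A / Q̄_B = 110.31 / 143.84 = 0.7669.

Q̄_A / Q̄_B ≈ 0.767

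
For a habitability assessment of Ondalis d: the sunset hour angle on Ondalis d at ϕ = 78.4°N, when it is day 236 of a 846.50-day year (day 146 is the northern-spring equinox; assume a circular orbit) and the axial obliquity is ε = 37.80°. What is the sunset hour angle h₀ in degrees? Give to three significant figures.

Solar longitude: L_s = 360° × (236 − 146)/846.50 = 38.275°.
sin δ = sin 37.80° × sin 38.275° = 0.37966, so δ = +22.313°.
Sunrise equation: cos h₀ = −tan ϕ · tan δ = -1.9992 ≤ −1, so the host star never sets (polar day) and h₀ = π.

h₀ = 180°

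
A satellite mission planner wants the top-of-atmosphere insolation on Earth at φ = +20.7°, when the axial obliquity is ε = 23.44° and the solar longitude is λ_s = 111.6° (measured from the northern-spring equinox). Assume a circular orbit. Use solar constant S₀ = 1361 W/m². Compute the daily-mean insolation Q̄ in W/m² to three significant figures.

Q̄ ≈ 470 W/m²

Solar declination: sin δ = sin ε · sin λ_s = sin 23.44° × sin 111.6° = 0.36985, so δ = +21.707°.
cos H₀ = −tan(+20.7°) tan(+21.707°) = -0.1504, H₀ = 1.7218 rad.
Bracket: H₀ sin φ sin δ + cos φ cos δ sin H₀ = 1.7218×0.35347×0.36985 + 0.93544×0.92909×0.98862 = 0.225092 + 0.859218 = 1.084310.
Q̄ = (S₀/π) × [bracket] = (1361/π) × 1.084310 = 469.7 W/m².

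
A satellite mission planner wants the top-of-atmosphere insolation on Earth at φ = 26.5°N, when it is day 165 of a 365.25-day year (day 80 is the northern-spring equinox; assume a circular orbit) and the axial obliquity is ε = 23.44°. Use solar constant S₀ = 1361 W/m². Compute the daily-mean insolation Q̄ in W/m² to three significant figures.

Solar longitude: λ_s = 360° × (165 − 80)/365.25 = 83.778°.
sin δ = sin 23.44° × sin 83.778° = 0.39545, so δ = +23.294°.
cos H₀ = −tan(+26.5°) tan(+23.294°) = -0.2147, H₀ = 1.7871 rad.
Bracket: H₀ sin φ sin δ + cos φ cos δ sin H₀ = 1.7871×0.44620×0.39545 + 0.89493×0.91849×0.97669 = 0.315333 + 0.802824 = 1.118157.
Q̄ = (S₀/π) × [bracket] = (1361/π) × 1.118157 = 484.4 W/m².

Q̄ ≈ 484 W/m²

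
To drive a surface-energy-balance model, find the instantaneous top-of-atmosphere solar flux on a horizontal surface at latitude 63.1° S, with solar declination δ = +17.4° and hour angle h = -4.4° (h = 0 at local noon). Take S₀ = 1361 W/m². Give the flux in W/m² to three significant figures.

223 W/m²

cos θ_z = sin φ sin δ + cos φ cos δ cos h = -0.266684 + 0.430459 = 0.163775.
Flux = S₀ · cos θ_z = 1361 × 0.163775 = 222.9 W/m².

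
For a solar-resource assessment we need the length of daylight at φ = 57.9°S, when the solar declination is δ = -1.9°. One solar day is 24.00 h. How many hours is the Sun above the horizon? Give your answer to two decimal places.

12.40 h

cos H₀ = −tan φ · tan δ = −tan(-57.9°) × tan(-1.900°) = -0.0529, so H₀ = 1.6237 rad = 93.03°.
Daylight = 2H₀/(2π) × 24.00 h = (1.6237/π) × 24.00 = 12.40 h.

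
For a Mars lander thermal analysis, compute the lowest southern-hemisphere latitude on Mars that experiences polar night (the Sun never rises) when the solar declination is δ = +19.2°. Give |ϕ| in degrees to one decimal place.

Polar night requires cos h₀ = −tan ϕ tan δ ≥ 1, i.e. tan ϕ tan δ ≤ −1.
The boundary is |tan ϕ| · |tan δ| = 1, so |ϕ| = 90° − |δ| = 90° − 19.2° = 70.8° in the southern hemisphere.

|ϕ| = 70.8°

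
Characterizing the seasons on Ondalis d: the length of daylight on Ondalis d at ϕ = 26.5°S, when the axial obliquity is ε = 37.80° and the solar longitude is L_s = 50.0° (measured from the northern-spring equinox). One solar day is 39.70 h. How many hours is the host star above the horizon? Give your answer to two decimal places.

Solar declination: sin δ = sin ε · sin L_s = sin 37.80° × sin 50.0° = 0.46951, so δ = +28.003°.
cos h₀ = −tan ϕ · tan δ = −tan(-26.5°) × tan(+28.003°) = 0.2651, so h₀ = 1.3025 rad = 74.63°.
Daylight = 2h₀/(2π) × 39.70 h = (1.3025/π) × 39.70 = 16.46 h.

16.46 h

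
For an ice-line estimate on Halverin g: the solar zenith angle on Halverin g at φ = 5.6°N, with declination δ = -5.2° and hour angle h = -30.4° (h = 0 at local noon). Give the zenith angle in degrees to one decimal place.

θ_z = 32.2°

cos θ_z = sin φ sin δ + cos φ cos δ cos h = -0.008844 + 0.854864 = 0.846020.
θ_z = arccos(0.846020) = 32.2°.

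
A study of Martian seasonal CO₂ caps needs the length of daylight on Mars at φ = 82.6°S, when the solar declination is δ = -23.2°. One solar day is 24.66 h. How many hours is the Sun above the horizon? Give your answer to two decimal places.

Sunrise equation: cos H₀ = −tan φ · tan δ = -3.3000 ≤ −1, so the Sun never sets (polar day) and H₀ = π.
Daylight = 2H₀/(2π) × 24.66 h = (3.1416/π) × 24.66 = 24.66 h.

24.66 h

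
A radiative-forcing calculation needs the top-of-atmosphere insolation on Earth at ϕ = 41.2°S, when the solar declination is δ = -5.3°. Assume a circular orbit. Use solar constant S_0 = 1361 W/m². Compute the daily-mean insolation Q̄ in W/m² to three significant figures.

cos h₀ = −tan(-41.2°) tan(-5.300°) = -0.0812, h₀ = 1.6521 rad.
Bracket: h₀ sin ϕ sin δ + cos ϕ cos δ sin h₀ = 1.6521×-0.65869×-0.09237 + 0.75241×0.99572×0.99670 = 0.100519 + 0.746717 = 0.847236.
Q̄ = (S_0/π) × [bracket] = (1361/π) × 0.847236 = 367.0 W/m².

Q̄ ≈ 367 W/m²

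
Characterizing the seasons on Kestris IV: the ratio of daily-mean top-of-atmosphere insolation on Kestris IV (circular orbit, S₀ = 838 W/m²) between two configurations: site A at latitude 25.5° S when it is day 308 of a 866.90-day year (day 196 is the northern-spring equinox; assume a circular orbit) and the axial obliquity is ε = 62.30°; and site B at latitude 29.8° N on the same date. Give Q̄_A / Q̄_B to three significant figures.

— Configuration A (φ=-25.5°):
Solar longitude: λ_s = 360° × (308 − 196)/866.90 = 46.511°.
sin δ = sin 62.30° × sin 46.511° = 0.64235, so δ = +39.968°.
cos H₀ = −tan(-25.5°) tan(+39.968°) = 0.3998, H₀ = 1.1595 rad.
Bracket: H₀ sin φ sin δ + cos φ cos δ sin H₀ = 1.1595×-0.43051×0.64235 + 0.90259×0.76641×0.91662 = -0.320646 + 0.634076 = 0.313430.
Q̄ = (S₀/π) × [bracket] = (838/π) × 0.313430 = 83.605 W/m².
— Configuration B (φ=+29.8°):
cos H₀ = −tan(+29.8°) tan(+39.968°) = -0.4800, H₀ = 2.0715 rad.
Bracket: H₀ sin φ sin δ + cos φ cos δ sin H₀ = 2.0715×0.49697×0.64235 + 0.86777×0.76641×0.87727 = 0.661282 + 0.583444 = 1.244726.
Q̄ = (S₀/π) × [bracket] = (838/π) × 1.244726 = 332.02 W/m².
Ratio Q̄_A / Q̄_B = 83.605 / 332.02 = 0.2518.

Q̄_A / Q̄_B ≈ 0.252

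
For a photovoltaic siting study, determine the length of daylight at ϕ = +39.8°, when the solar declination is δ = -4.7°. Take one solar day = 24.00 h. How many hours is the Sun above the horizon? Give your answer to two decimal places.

11.48 h

cos h₀ = −tan ϕ · tan δ = −tan(+39.8°) × tan(-4.700°) = 0.0685, so h₀ = 1.5022 rad = 86.07°.
Daylight = 2h₀/(2π) × 24.00 h = (1.5022/π) × 24.00 = 11.48 h.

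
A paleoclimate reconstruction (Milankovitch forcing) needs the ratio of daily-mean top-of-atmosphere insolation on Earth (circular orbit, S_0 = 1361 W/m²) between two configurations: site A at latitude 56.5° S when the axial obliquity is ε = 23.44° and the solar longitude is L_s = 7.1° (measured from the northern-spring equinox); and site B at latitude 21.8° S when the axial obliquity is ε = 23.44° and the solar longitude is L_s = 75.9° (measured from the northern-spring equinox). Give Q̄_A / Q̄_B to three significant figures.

— Configuration A (ϕ=-56.5°):
Solar declination: sin δ = sin ε · sin L_s = sin 23.44° × sin 7.1° = 0.04917, so δ = +2.818°.
cos h₀ = −tan(-56.5°) tan(+2.818°) = 0.0744, h₀ = 1.4964 rad.
Bracket: h₀ sin ϕ sin δ + cos ϕ cos δ sin h₀ = 1.4964×-0.83389×0.04917 + 0.55194×0.99879×0.99723 = -0.061356 + 0.549745 = 0.488389.
Q̄ = (S_0/π) × [bracket] = (1361/π) × 0.488389 = 211.58 W/m².
— Configuration B (ϕ=-21.8°):
Solar declination: sin δ = sin ε · sin L_s = sin 23.44° × sin 75.9° = 0.38580, so δ = +22.694°.
cos h₀ = −tan(-21.8°) tan(+22.694°) = 0.1673, h₀ = 1.4027 rad.
Bracket: h₀ sin ϕ sin δ + cos ϕ cos δ sin h₀ = 1.4027×-0.37137×0.38580 + 0.92849×0.92258×0.98591 = -0.200971 + 0.844537 = 0.643566.
Q̄ = (S_0/π) × [bracket] = (1361/π) × 0.643566 = 278.81 W/m².
Ratio Q̄_A / Q̄_B = 211.58 / 278.81 = 0.7589.

Q̄_A / Q̄_B ≈ 0.759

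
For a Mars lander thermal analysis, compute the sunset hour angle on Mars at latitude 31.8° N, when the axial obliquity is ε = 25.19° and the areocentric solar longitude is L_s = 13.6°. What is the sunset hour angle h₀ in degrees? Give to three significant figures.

h₀ = 93.6°

sin δ = sin 25.19° × sin 13.6° = 0.10008, so δ = +5.744°.
cos h₀ = −tan ϕ · tan δ = −tan(+31.8°) × tan(+5.744°) = -0.0624, so h₀ = 1.6332 rad = 93.58°.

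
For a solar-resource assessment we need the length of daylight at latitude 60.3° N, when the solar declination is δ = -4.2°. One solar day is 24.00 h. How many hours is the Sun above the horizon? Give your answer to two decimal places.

11.01 h

cos h₀ = −tan ϕ · tan δ = −tan(+60.3°) × tan(-4.200°) = 0.1287, so h₀ = 1.4417 rad = 82.60°.
Daylight = 2h₀/(2π) × 24.00 h = (1.4417/π) × 24.00 = 11.01 h.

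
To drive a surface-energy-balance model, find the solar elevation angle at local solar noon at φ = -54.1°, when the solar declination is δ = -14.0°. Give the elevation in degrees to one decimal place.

49.9°

At local noon the hour angle is zero, so the zenith angle equals |φ − δ| = |-54.1° − (-14.000°)| = 40.100°.
Elevation = 90° − 40.100° = 49.9°.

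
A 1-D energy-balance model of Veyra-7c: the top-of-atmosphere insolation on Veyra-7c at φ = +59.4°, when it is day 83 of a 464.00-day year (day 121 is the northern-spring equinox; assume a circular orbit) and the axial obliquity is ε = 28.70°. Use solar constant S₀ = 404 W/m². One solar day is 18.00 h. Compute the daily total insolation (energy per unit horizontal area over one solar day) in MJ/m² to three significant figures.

Solar longitude: λ_s = 360° × (83 − 121)/464.00 = -29.483°, i.e. -29.483° + 360° = 330.517°.
sin δ = sin 28.70° × sin 330.517° = -0.23635, so δ = -13.671°.
cos H₀ = −tan(+59.4°) tan(-13.671°) = 0.4113, H₀ = 1.1469 rad.
Bracket: H₀ sin φ sin δ + cos φ cos δ sin H₀ = 1.1469×0.86074×-0.23635 + 0.50904×0.97167×0.91150 = -0.233321 + 0.450845 = 0.217524.
Q̄ = (S₀/π) × [bracket] = (404/π) × 0.217524 = 27.973 W/m².
Daily total = Q̄ × 18.00 h × 3600 s/h = 27.973 × 18.00 × 3600 / 10⁶ = 1.813 MJ/m².

1.81 MJ/m²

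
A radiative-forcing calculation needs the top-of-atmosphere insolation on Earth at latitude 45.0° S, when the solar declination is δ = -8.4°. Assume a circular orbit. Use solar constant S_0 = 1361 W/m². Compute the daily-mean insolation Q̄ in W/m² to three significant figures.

Q̄ ≈ 377 W/m²

cos h₀ = −tan(-45.0°) tan(-8.400°) = -0.1477, h₀ = 1.7190 rad.
Bracket: h₀ sin ϕ sin δ + cos ϕ cos δ sin h₀ = 1.7190×-0.70711×-0.14608 + 0.70711×0.98927×0.98904 = 0.177563 + 0.691856 = 0.869419.
Q̄ = (S_0/π) × [bracket] = (1361/π) × 0.869419 = 376.6 W/m².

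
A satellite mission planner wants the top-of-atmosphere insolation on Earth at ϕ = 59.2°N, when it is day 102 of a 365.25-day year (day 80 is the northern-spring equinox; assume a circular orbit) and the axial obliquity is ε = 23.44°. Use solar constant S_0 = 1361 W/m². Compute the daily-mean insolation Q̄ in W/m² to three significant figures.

Q̄ ≈ 312 W/m²

Solar longitude: L_s = 360° × (102 − 80)/365.25 = 21.684°.
sin δ = sin 23.44° × sin 21.684° = 0.14698, so δ = +8.452°.
cos h₀ = −tan(+59.2°) tan(+8.452°) = -0.2493, h₀ = 1.8227 rad.
Bracket: h₀ sin ϕ sin δ + cos ϕ cos δ sin h₀ = 1.8227×0.85896×0.14698 + 0.51204×0.98914×0.96844 = 0.230116 + 0.490495 = 0.720611.
Q̄ = (S_0/π) × [bracket] = (1361/π) × 0.720611 = 312.2 W/m².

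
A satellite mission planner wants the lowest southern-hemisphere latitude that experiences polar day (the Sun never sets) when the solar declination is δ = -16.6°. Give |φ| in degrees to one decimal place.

Polar day requires cos H₀ = −tan φ tan δ ≤ −1, i.e. tan φ tan δ ≥ 1.
The boundary is |tan φ| · |tan δ| = 1, so |φ| = 90° − |δ| = 90° − 16.6° = 73.4° in the southern hemisphere.

|φ| = 73.4°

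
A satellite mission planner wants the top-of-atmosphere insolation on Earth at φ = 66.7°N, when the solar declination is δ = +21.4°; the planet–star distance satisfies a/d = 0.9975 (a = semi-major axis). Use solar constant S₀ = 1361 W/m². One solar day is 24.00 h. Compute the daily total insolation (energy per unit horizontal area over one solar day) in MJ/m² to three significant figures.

39.6 MJ/m²

cos H₀ = −tan(+66.7°) tan(+21.400°) = -0.9100, H₀ = 2.7140 rad.
Bracket: H₀ sin φ sin δ + cos φ cos δ sin H₀ = 2.7140×0.91845×0.36488 + 0.39555×0.93106×0.41467 = 0.909527 + 0.152715 = 1.062242.
Inverse-square distance factor (a/d)² = 0.9975² = 0.995006.
Q̄ = (S₀/π) × 0.995006 × [bracket] = (1361/π) × 0.995006 × 1.062242 = 457.89 W/m².
Daily total = Q̄ × 24.00 h × 3600 s/h = 457.89 × 24.00 × 3600 / 10⁶ = 39.56 MJ/m².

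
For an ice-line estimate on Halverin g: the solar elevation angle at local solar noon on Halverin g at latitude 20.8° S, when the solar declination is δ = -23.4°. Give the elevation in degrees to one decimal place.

87.4°

At local noon the hour angle is zero, so the zenith angle equals |φ − δ| = |-20.8° − (-23.400°)| = 2.600°.
Elevation = 90° − 2.600° = 87.4°.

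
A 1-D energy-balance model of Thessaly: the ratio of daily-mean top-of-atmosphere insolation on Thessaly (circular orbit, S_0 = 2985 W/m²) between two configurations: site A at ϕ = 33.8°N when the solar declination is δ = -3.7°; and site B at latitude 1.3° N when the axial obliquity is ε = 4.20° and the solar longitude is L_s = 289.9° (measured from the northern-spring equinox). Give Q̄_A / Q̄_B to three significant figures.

Q̄_A / Q̄_B ≈ 0.778

— Configuration A (ϕ=+33.8°):
cos h₀ = −tan(+33.8°) tan(-3.700°) = 0.0433, h₀ = 1.5275 rad.
Bracket: h₀ sin ϕ sin δ + cos ϕ cos δ sin h₀ = 1.5275×0.55630×-0.06453 + 0.83098×0.99792×0.99906 = -0.054834 + 0.828472 = 0.773638.
Q̄ = (S_0/π) × [bracket] = (2985/π) × 0.773638 = 735.08 W/m².
— Configuration B (ϕ=+1.3°):
Solar declination: sin δ = sin ε · sin L_s = sin 4.20° × sin 289.9° = -0.06887, so δ = -3.949°.
cos h₀ = −tan(+1.3°) tan(-3.949°) = 0.0016, h₀ = 1.5692 rad.
Bracket: h₀ sin ϕ sin δ + cos ϕ cos δ sin h₀ = 1.5692×0.02269×-0.06887 + 0.99974×0.99763×1.00000 = -0.002452 + 0.997371 = 0.994919.
Q̄ = (S_0/π) × [bracket] = (2985/π) × 0.994919 = 945.33 W/m².
Ratio Q̄_A / Q̄_B = 735.08 / 945.33 = 0.7776.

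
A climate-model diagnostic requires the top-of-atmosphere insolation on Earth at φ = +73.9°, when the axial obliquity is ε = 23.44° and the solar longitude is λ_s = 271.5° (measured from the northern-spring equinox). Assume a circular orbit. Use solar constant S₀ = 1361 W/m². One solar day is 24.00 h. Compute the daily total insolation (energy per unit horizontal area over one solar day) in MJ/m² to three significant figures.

0.00 MJ/m²

Solar declination: sin δ = sin ε · sin λ_s = sin 23.44° × sin 271.5° = -0.39765, so δ = -23.431°.
cos H₀ = −tan(+73.9°) tan(-23.431°) = 1.5015 ≥ 1 ⇒ polar night, H₀ = 0 and Q̄ = 0.
Daily total = Q̄ × 24.00 h × 3600 s/h = 0.00 MJ/m².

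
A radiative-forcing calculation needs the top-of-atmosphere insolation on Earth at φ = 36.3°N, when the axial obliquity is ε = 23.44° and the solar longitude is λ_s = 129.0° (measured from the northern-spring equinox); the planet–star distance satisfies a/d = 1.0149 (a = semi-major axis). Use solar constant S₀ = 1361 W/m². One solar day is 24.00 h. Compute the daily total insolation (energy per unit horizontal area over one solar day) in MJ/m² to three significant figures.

41.5 MJ/m²

Solar declination: sin δ = sin ε · sin λ_s = sin 23.44° × sin 129.0° = 0.30914, so δ = +18.007°.
cos H₀ = −tan(+36.3°) tan(+18.007°) = -0.2388, H₀ = 1.8119 rad.
Bracket: H₀ sin φ sin δ + cos φ cos δ sin H₀ = 1.8119×0.59201×0.30914 + 0.80593×0.95102×0.97107 = 0.331603 + 0.744282 = 1.075885.
Inverse-square distance factor (a/d)² = 1.0149² = 1.030022.
Q̄ = (S₀/π) × 1.030022 × [bracket] = (1361/π) × 1.030022 × 1.075885 = 480.09 W/m².
Daily total = Q̄ × 24.00 h × 3600 s/h = 480.09 × 24.00 × 3600 / 10⁶ = 41.48 MJ/m².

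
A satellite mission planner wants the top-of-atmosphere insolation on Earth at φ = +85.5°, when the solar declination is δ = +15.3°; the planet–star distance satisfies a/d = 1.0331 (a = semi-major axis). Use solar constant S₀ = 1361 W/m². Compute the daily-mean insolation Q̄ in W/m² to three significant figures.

Q̄ ≈ 382 W/m²

cos H₀ = −tan(+85.5°) tan(+15.300°) = -3.4760 ≤ −1 ⇒ polar day, H₀ = π.
Bracket: H₀ sin φ sin δ + cos φ cos δ sin H₀ = 3.1416×0.99692×0.26387 + 0.07846×0.96456×0.00000 = 0.826421 + 0.000000 = 0.826421.
Inverse-square distance factor (a/d)² = 1.0331² = 1.067296.
Q̄ = (S₀/π) × 1.067296 × [bracket] = (1361/π) × 1.067296 × 0.826421 = 382.1 W/m².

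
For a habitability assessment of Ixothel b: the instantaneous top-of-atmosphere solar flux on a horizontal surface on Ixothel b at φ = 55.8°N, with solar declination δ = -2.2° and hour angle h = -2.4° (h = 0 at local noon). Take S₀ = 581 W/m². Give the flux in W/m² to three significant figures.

308 W/m²

cos θ_z = sin φ sin δ + cos φ cos δ cos h = -0.031750 + 0.561176 = 0.529426.
Flux = S₀ · cos θ_z = 581 × 0.529426 = 307.6 W/m².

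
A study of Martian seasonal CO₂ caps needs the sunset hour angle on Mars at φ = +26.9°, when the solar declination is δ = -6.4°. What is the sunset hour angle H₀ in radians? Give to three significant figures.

cos H₀ = −tan φ · tan δ = −tan(+26.9°) × tan(-6.400°) = 0.0569, so H₀ = 1.5139 rad = 86.74°.

H₀ = 1.51 rad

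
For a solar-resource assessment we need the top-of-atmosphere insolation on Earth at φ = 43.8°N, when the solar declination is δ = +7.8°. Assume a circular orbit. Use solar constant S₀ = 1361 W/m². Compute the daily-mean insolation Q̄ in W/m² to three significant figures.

cos H₀ = −tan(+43.8°) tan(+7.800°) = -0.1314, H₀ = 1.7025 rad.
Bracket: H₀ sin φ sin δ + cos φ cos δ sin H₀ = 1.7025×0.69214×0.13572 + 0.72176×0.99075×0.99133 = 0.159928 + 0.708884 = 0.868812.
Q̄ = (S₀/π) × [bracket] = (1361/π) × 0.868812 = 376.4 W/m².

Q̄ ≈ 376 W/m²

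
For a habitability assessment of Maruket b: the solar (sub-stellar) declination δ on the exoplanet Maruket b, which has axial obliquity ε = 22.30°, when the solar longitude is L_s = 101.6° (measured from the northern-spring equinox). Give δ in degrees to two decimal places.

sin δ = sin ε · sin L_s = sin 22.30° × sin 101.6° = 0.371706.
δ = arcsin(0.371706) = +21.82°.

δ = +21.82°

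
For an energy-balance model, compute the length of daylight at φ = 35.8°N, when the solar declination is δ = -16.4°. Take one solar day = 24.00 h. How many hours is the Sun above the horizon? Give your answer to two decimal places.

10.37 h

cos H₀ = −tan φ · tan δ = −tan(+35.8°) × tan(-16.400°) = 0.2123, so H₀ = 1.3569 rad = 77.74°.
Daylight = 2H₀/(2π) × 24.00 h = (1.3569/π) × 24.00 = 10.37 h.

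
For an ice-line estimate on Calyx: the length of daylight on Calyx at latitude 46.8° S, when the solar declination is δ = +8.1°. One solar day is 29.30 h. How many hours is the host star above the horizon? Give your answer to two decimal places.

cos h₀ = −tan ϕ · tan δ = −tan(-46.8°) × tan(+8.100°) = 0.1516, so h₀ = 1.4187 rad = 81.28°.
Daylight = 2h₀/(2π) × 29.30 h = (1.4187/π) × 29.30 = 13.23 h.

13.23 h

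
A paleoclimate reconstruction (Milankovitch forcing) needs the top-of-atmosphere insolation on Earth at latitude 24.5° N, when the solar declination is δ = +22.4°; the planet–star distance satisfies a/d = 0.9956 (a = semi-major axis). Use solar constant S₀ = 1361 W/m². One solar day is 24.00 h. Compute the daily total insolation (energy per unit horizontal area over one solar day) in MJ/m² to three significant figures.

cos H₀ = −tan(+24.5°) tan(+22.400°) = -0.1878, H₀ = 1.7598 rad.
Bracket: H₀ sin φ sin δ + cos φ cos δ sin H₀ = 1.7598×0.41469×0.38107 + 0.90996×0.92455×0.98220 = 0.278094 + 0.826328 = 1.104422.
Inverse-square distance factor (a/d)² = 0.9956² = 0.991219.
Q̄ = (S₀/π) × 0.991219 × [bracket] = (1361/π) × 0.991219 × 1.104422 = 474.26 W/m².
Daily total = Q̄ × 24.00 h × 3600 s/h = 474.26 × 24.00 × 3600 / 10⁶ = 40.98 MJ/m².

41.0 MJ/m²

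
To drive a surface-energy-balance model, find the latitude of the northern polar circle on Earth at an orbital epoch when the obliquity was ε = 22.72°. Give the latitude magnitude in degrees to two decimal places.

67.28°

The polar circle is the lowest latitude that experiences at least one full rotation of continuous daylight at the northern-summer solstice; it lies at |φ| = 90° − ε = 90° − 22.72° = 67.28°.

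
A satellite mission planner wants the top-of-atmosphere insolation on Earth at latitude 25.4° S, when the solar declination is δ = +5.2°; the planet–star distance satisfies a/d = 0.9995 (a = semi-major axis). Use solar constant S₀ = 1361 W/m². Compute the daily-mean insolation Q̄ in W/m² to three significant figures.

Q̄ ≈ 363 W/m²

cos H₀ = −tan(-25.4°) tan(+5.200°) = 0.0432, H₀ = 1.5276 rad.
Bracket: H₀ sin φ sin δ + cos φ cos δ sin H₀ = 1.5276×-0.42894×0.09063 + 0.90334×0.99588×0.99907 = -0.059385 + 0.898782 = 0.839397.
Inverse-square distance factor (a/d)² = 0.9995² = 0.999000.
Q̄ = (S₀/π) × 0.999000 × [bracket] = (1361/π) × 0.999000 × 0.839397 = 363.3 W/m².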